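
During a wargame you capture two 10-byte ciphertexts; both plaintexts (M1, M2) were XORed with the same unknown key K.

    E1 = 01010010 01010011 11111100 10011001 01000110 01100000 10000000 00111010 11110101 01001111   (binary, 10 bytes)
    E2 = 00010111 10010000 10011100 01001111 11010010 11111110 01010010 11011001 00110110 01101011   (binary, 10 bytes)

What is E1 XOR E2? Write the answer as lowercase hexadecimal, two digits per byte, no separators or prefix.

E1 ⊕ E2 = (M1 ⊕ K) ⊕ (M2 ⊕ K) = M1 ⊕ M2 — the shared key cancels under XOR.
01010010 xor 00010111 = 01000101
01010011 xor 10010000 = 11000011
11111100 xor 10011100 = 01100000
10011001 xor 01001111 = 11010110
01000110 xor 11010010 = 10010100
01100000 xor 11111110 = 10011110
10000000 xor 01010010 = 11010010
00111010 xor 11011001 = 11100011
11110101 xor 00110110 = 11000011
01001111 xor 01101011 = 00100100

45c360d6949ed2e3c324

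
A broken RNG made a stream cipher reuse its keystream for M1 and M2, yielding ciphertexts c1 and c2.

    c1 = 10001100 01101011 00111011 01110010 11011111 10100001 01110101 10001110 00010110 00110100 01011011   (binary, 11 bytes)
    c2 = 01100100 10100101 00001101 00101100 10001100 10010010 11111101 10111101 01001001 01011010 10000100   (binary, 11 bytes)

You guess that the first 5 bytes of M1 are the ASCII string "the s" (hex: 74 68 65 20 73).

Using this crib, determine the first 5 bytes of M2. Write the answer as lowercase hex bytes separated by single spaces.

First, c1 ⊕ c2 = (M1 ⊕ K) ⊕ (M2 ⊕ K) = M1 ⊕ M2, so the key drops out. Then M2 = (M1 ⊕ M2) ⊕ M1 over the first 5 bytes.
byte 0: (8c ⊕ 64) ⊕ 74 = e8 ⊕ 74 = 9c
byte 1: (6b ⊕ a5) ⊕ 68 = ce ⊕ 68 = a6
byte 2: (3b ⊕ 0d) ⊕ 65 = 36 ⊕ 65 = 53
byte 3: (72 ⊕ 2c) ⊕ 20 = 5e ⊕ 20 = 7e
byte 4: (df ⊕ 8c) ⊕ 73 = 53 ⊕ 73 = 20

9c a6 53 7e 20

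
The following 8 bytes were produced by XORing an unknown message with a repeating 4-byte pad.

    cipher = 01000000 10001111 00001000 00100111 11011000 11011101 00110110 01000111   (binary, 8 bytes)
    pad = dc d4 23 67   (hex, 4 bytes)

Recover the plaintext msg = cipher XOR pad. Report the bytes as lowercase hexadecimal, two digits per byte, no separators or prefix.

The 4-byte key repeats, so the effective keystream is dc d4 23 67 dc d4 23 67.
byte 0: 01000000 ^ 11011100 = 10011100
byte 1: 10001111 ^ 11010100 = 01011011
byte 2: 00001000 ^ 00100011 = 00101011
byte 3: 00100111 ^ 01100111 = 01000000
byte 4: 11011000 ^ 11011100 = 00000100
byte 5: 11011101 ^ 11010100 = 00001001
byte 6: 00110110 ^ 00100011 = 00010101
byte 7: 01000111 ^ 01100111 = 00100000

9c5b2b4004091520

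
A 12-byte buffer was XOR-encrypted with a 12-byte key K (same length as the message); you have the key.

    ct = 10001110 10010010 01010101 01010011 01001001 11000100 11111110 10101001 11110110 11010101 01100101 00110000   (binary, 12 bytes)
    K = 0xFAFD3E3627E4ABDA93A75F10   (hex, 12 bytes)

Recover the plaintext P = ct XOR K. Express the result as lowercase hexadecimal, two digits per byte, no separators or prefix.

746f6b656e20557365723a20

XOR is its own inverse, so applying the key byte-wise gives the result directly.
8e XOR fa = 74
92 XOR fd = 6f
55 XOR 3e = 6b
53 XOR 36 = 65
49 XOR 27 = 6e
c4 XOR e4 = 20
fe XOR ab = 55
a9 XOR da = 73
f6 XOR 93 = 65
d5 XOR a7 = 72
65 XOR 5f = 3a
30 XOR 10 = 20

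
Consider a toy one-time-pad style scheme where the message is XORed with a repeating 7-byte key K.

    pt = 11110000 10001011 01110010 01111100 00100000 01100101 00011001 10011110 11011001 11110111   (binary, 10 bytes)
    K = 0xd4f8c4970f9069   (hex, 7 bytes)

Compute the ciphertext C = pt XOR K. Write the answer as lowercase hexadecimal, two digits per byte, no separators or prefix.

2473b6eb2ff5704a2133

The 7-byte key repeats, so the effective keystream is d4 f8 c4 97 0f 90 69 d4 f8 c4.
byte 0: 11110000 ⊕ 11010100 = 00100100
byte 1: 10001011 ⊕ 11111000 = 01110011
byte 2: 01110010 ⊕ 11000100 = 10110110
byte 3: 01111100 ⊕ 10010111 = 11101011
byte 4: 00100000 ⊕ 00001111 = 00101111
byte 5: 01100101 ⊕ 10010000 = 11110101
byte 6: 00011001 ⊕ 01101001 = 01110000
byte 7: 10011110 ⊕ 11010100 = 01001010
byte 8: 11011001 ⊕ 11111000 = 00100001
byte 9: 11110111 ⊕ 11000100 = 00110011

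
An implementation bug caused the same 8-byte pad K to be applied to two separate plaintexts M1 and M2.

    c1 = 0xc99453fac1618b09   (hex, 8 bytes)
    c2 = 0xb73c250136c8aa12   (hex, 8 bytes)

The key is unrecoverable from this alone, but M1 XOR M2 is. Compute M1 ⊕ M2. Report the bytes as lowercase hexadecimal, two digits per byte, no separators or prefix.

7ea876fbf7a9211b

c1 ⊕ c2 = (M1 ⊕ K) ⊕ (M2 ⊕ K) = M1 ⊕ M2 — the shared key cancels under XOR.
c9 ⊕ b7 = 7e
94 ⊕ 3c = a8
53 ⊕ 25 = 76
fa ⊕ 01 = fb
c1 ⊕ 36 = f7
61 ⊕ c8 = a9
8b ⊕ aa = 21
09 ⊕ 12 = 1b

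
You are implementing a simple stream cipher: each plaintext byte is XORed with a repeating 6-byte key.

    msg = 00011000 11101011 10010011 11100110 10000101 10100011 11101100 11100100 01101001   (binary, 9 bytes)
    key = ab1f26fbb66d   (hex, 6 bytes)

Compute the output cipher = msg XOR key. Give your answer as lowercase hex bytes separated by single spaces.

b3 f4 b5 1d 33 ce 47 fb 4f

The 6-byte key repeats, so the effective keystream is ab 1f 26 fb b6 6d ab 1f 26.
byte 0: 00011000 ⊕ 10101011 = 10110011
byte 1: 11101011 ⊕ 00011111 = 11110100
byte 2: 10010011 ⊕ 00100110 = 10110101
byte 3: 11100110 ⊕ 11111011 = 00011101
byte 4: 10000101 ⊕ 10110110 = 00110011
byte 5: 10100011 ⊕ 01101101 = 11001110
byte 6: 11101100 ⊕ 10101011 = 01000111
byte 7: 11100100 ⊕ 00011111 = 11111011
byte 8: 01101001 ⊕ 00100110 = 01001111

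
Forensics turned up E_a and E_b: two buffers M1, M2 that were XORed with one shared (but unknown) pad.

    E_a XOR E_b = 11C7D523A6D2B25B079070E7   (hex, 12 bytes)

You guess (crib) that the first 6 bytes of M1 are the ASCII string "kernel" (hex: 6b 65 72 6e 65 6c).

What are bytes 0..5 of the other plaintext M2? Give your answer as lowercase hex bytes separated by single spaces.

Since E_a ⊕ E_b = M1 ⊕ M2, XORing with the guessed M1 bytes yields the corresponding M2 bytes: M2 = (E_a ⊕ E_b) ⊕ M1.
11 ^ 6b = 7a
c7 ^ 65 = a2
d5 ^ 72 = a7
23 ^ 6e = 4d
a6 ^ 65 = c3
d2 ^ 6c = be

7a a2 a7 4d c3 be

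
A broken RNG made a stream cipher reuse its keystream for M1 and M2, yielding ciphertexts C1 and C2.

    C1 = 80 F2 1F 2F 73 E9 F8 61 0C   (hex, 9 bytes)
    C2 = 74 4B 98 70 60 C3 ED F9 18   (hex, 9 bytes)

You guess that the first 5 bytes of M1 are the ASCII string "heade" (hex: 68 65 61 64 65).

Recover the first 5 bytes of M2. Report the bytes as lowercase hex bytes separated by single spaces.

First, C1 ⊕ C2 = (M1 ⊕ K) ⊕ (M2 ⊕ K) = M1 ⊕ M2, so the key drops out. Then M2 = (M1 ⊕ M2) ⊕ M1 over the first 5 bytes.
byte 0: (80 ⊕ 74) ⊕ 68 = f4 ⊕ 68 = 9c
byte 1: (f2 ⊕ 4b) ⊕ 65 = b9 ⊕ 65 = dc
byte 2: (1f ⊕ 98) ⊕ 61 = 87 ⊕ 61 = e6
byte 3: (2f ⊕ 70) ⊕ 64 = 5f ⊕ 64 = 3b
byte 4: (73 ⊕ 60) ⊕ 65 = 13 ⊕ 65 = 76

9c dc e6 3b 76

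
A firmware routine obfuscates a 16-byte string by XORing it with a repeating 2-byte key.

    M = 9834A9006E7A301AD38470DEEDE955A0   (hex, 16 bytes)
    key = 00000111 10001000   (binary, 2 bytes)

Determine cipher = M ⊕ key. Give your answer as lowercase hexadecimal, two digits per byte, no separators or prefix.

9fbcae8869f23792d40c7756ea615228

The 2-byte key repeats, so the effective keystream is 07 88 07 88 07 88 07 88 07 88 07 88 07 88 07 88.
byte 0: 152 ^   7 = 159
byte 1:  52 ^ 136 = 188
byte 2: 169 ^   7 = 174
byte 3:   0 ^ 136 = 136
byte 4: 110 ^   7 = 105
byte 5: 122 ^ 136 = 242
byte 6:  48 ^   7 =  55
byte 7:  26 ^ 136 = 146
byte 8: 211 ^   7 = 212
byte 9: 132 ^ 136 =  12
byte 10: 112 ^   7 = 119
byte 11: 222 ^ 136 =  86
byte 12: 237 ^   7 = 234
byte 13: 233 ^ 136 =  97
byte 14:  85 ^   7 =  82
byte 15: 160 ^ 136 =  40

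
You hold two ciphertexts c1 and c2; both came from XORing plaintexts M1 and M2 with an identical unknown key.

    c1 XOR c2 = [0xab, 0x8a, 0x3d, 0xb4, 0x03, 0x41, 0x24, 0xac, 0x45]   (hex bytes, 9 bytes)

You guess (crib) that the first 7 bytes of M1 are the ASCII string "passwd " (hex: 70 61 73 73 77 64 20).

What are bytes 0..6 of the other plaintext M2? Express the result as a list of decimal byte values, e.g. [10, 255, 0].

[219, 235, 78, 199, 116, 37, 4]

Since c1 ⊕ c2 = M1 ⊕ M2, XORing with the guessed M1 bytes yields the corresponding M2 bytes: M2 = (c1 ⊕ c2) ⊕ M1.
ab ⊕ 70 = db
8a ⊕ 61 = eb
3d ⊕ 73 = 4e
b4 ⊕ 73 = c7
03 ⊕ 77 = 74
41 ⊕ 64 = 25
24 ⊕ 20 = 04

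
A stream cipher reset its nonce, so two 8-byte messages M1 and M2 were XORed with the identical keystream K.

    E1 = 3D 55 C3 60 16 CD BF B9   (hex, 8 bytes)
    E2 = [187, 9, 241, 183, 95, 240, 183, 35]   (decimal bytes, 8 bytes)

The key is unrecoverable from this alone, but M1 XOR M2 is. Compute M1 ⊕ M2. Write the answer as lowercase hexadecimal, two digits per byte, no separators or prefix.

865c32d7493d089a

E1 ⊕ E2 = (M1 ⊕ K) ⊕ (M2 ⊕ K) = M1 ⊕ M2 — the shared key cancels under XOR.
00111101 xor 10111011 = 10000110
01010101 xor 00001001 = 01011100
11000011 xor 11110001 = 00110010
01100000 xor 10110111 = 11010111
00010110 xor 01011111 = 01001001
11001101 xor 11110000 = 00111101
10111111 xor 10110111 = 00001000
10111001 xor 00100011 = 10011010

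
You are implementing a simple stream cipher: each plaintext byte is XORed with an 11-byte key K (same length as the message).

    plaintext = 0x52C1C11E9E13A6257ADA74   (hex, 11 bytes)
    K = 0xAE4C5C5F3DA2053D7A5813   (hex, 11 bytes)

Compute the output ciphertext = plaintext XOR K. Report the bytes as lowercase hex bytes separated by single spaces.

XOR is its own inverse, so applying the key byte-wise gives the result directly.
byte 0: 01010010 ^ 10101110 = 11111100
byte 1: 11000001 ^ 01001100 = 10001101
byte 2: 11000001 ^ 01011100 = 10011101
byte 3: 00011110 ^ 01011111 = 01000001
byte 4: 10011110 ^ 00111101 = 10100011
byte 5: 00010011 ^ 10100010 = 10110001
byte 6: 10100110 ^ 00000101 = 10100011
byte 7: 00100101 ^ 00111101 = 00011000
byte 8: 01111010 ^ 01111010 = 00000000
byte 9: 11011010 ^ 01011000 = 10000010
byte 10: 01110100 ^ 00010011 = 01100111

fc 8d 9d 41 a3 b1 a3 18 00 82 67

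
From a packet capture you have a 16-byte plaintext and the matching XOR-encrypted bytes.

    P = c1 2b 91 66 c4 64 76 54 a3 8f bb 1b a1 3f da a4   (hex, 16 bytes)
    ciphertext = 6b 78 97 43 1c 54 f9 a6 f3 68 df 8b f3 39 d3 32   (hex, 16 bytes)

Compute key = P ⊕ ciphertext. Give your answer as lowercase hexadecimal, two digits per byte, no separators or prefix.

aa530625d8308ff250e7649052060996

Since ciphertext = P ⊕ key, XORing both sides with P gives key = P ⊕ ciphertext.
11000001 XOR 01101011 = 10101010
00101011 XOR 01111000 = 01010011
10010001 XOR 10010111 = 00000110
01100110 XOR 01000011 = 00100101
11000100 XOR 00011100 = 11011000
01100100 XOR 01010100 = 00110000
01110110 XOR 11111001 = 10001111
01010100 XOR 10100110 = 11110010
10100011 XOR 11110011 = 01010000
10001111 XOR 01101000 = 11100111
10111011 XOR 11011111 = 01100100
00011011 XOR 10001011 = 10010000
10100001 XOR 11110011 = 01010010
00111111 XOR 00111001 = 00000110
11011010 XOR 11010011 = 00001001
10100100 XOR 00110010 = 10010110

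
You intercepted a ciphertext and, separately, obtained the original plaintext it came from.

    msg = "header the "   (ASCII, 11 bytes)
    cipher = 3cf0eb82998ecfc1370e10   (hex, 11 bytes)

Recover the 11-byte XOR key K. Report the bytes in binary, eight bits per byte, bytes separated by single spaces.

Since cipher = msg ⊕ K, XORing both sides with msg gives K = msg ⊕ cipher.
byte 0: 104 xor  60 =  84
byte 1: 101 xor 240 = 149
byte 2:  97 xor 235 = 138
byte 3: 100 xor 130 = 230
byte 4: 101 xor 153 = 252
byte 5: 114 xor 142 = 252
byte 6:  32 xor 207 = 239
byte 7: 116 xor 193 = 181
byte 8: 104 xor  55 =  95
byte 9: 101 xor  14 = 107
byte 10:  32 xor  16 =  48

01010100 10010101 10001010 11100110 11111100 11111100 11101111 10110101 01011111 01101011 00110000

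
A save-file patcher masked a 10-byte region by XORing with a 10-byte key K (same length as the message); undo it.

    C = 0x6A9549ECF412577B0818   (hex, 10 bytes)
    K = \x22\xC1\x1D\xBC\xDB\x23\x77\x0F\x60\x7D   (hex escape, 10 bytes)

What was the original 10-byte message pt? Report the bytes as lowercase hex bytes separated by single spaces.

48 54 54 50 2f 31 20 74 68 65

XOR is its own inverse, so applying the key byte-wise gives the result directly.
106 xor  34 =  72
149 xor 193 =  84
 73 xor  29 =  84
236 xor 188 =  80
244 xor 219 =  47
 18 xor  35 =  49
 87 xor 119 =  32
123 xor  15 = 116
  8 xor  96 = 104
 24 xor 125 = 101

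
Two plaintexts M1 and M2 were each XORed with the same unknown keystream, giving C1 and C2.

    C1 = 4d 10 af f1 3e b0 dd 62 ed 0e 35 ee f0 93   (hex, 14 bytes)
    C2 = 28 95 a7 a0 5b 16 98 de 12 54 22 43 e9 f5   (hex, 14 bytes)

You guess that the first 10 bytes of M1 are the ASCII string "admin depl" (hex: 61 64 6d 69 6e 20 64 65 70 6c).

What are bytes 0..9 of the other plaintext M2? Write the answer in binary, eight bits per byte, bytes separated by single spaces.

00000100 11100001 01100101 00111000 00001011 10000110 00100001 11011001 10001111 00110110

First, C1 ⊕ C2 = (M1 ⊕ K) ⊕ (M2 ⊕ K) = M1 ⊕ M2, so the key drops out. Then M2 = (M1 ⊕ M2) ⊕ M1 over the first 10 bytes.
byte 0: (4d xor 28) xor 61 = 65 xor 61 = 04
byte 1: (10 xor 95) xor 64 = 85 xor 64 = e1
byte 2: (af xor a7) xor 6d = 08 xor 6d = 65
byte 3: (f1 xor a0) xor 69 = 51 xor 69 = 38
byte 4: (3e xor 5b) xor 6e = 65 xor 6e = 0b
byte 5: (b0 xor 16) xor 20 = a6 xor 20 = 86
byte 6: (dd xor 98) xor 64 = 45 xor 64 = 21
byte 7: (62 xor de) xor 65 = bc xor 65 = d9
byte 8: (ed xor 12) xor 70 = ff xor 70 = 8f
byte 9: (0e xor 54) xor 6c = 5a xor 6c = 36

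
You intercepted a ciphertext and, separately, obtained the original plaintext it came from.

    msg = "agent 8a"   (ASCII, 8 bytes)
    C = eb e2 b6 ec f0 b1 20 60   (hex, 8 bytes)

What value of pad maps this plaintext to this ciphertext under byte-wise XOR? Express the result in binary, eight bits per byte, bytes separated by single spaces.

Since C = msg ⊕ pad, XORing both sides with msg gives pad = msg ⊕ C.
byte 0: 01100001 XOR 11101011 = 10001010
byte 1: 01100111 XOR 11100010 = 10000101
byte 2: 01100101 XOR 10110110 = 11010011
byte 3: 01101110 XOR 11101100 = 10000010
byte 4: 01110100 XOR 11110000 = 10000100
byte 5: 00100000 XOR 10110001 = 10010001
byte 6: 00111000 XOR 00100000 = 00011000
byte 7: 01100001 XOR 01100000 = 00000001

10001010 10000101 11010011 10000010 10000100 10010001 00011000 00000001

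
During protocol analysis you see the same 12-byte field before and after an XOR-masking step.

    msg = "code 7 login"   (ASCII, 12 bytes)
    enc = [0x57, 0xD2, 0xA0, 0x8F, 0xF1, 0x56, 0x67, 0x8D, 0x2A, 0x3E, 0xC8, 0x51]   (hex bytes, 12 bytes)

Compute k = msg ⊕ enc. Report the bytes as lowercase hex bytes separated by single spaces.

34 bd c4 ea d1 61 47 e1 45 59 a1 3f

Since enc = msg ⊕ k, XORing both sides with msg gives k = msg ⊕ enc.
63 ^ 57 = 34
6f ^ d2 = bd
64 ^ a0 = c4
65 ^ 8f = ea
20 ^ f1 = d1
37 ^ 56 = 61
20 ^ 67 = 47
6c ^ 8d = e1
6f ^ 2a = 45
67 ^ 3e = 59
69 ^ c8 = a1
6e ^ 51 = 3f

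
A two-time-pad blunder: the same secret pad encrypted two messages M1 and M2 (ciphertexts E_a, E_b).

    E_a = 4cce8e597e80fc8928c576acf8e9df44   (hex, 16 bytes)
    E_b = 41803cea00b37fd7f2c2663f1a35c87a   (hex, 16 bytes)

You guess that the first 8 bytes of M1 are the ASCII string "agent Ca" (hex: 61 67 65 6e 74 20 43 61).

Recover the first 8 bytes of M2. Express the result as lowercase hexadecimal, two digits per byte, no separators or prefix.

6c29d7dd0a13c03f

First, E_a ⊕ E_b = (M1 ⊕ K) ⊕ (M2 ⊕ K) = M1 ⊕ M2, so the key drops out. Then M2 = (M1 ⊕ M2) ⊕ M1 over the first 8 bytes.
byte 0: (4c xor 41) xor 61 = 0d xor 61 = 6c
byte 1: (ce xor 80) xor 67 = 4e xor 67 = 29
byte 2: (8e xor 3c) xor 65 = b2 xor 65 = d7
byte 3: (59 xor ea) xor 6e = b3 xor 6e = dd
byte 4: (7e xor 00) xor 74 = 7e xor 74 = 0a
byte 5: (80 xor b3) xor 20 = 33 xor 20 = 13
byte 6: (fc xor 7f) xor 43 = 83 xor 43 = c0
byte 7: (89 xor d7) xor 61 = 5e xor 61 = 3f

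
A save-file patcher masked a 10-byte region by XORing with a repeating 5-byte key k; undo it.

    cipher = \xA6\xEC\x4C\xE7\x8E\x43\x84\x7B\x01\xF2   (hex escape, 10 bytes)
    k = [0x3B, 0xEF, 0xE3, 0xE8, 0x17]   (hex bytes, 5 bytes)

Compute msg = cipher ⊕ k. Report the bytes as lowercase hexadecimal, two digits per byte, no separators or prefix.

The 5-byte key repeats, so the effective keystream is 3b ef e3 e8 17 3b ef e3 e8 17.
byte 0: a6 ^ 3b = 9d
byte 1: ec ^ ef = 03
byte 2: 4c ^ e3 = af
byte 3: e7 ^ e8 = 0f
byte 4: 8e ^ 17 = 99
byte 5: 43 ^ 3b = 78
byte 6: 84 ^ ef = 6b
byte 7: 7b ^ e3 = 98
byte 8: 01 ^ e8 = e9
byte 9: f2 ^ 17 = e5

9d03af0f99786b98e9e5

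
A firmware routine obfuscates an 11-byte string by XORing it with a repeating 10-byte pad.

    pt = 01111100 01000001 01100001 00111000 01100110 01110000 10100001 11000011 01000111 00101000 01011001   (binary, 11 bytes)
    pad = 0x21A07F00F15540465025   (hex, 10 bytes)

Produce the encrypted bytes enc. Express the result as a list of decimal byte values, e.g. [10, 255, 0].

The 10-byte key repeats, so the effective keystream is 21 a0 7f 00 f1 55 40 46 50 25 21.
byte 0: 7c ⊕ 21 = 5d
byte 1: 41 ⊕ a0 = e1
byte 2: 61 ⊕ 7f = 1e
byte 3: 38 ⊕ 00 = 38
byte 4: 66 ⊕ f1 = 97
byte 5: 70 ⊕ 55 = 25
byte 6: a1 ⊕ 40 = e1
byte 7: c3 ⊕ 46 = 85
byte 8: 47 ⊕ 50 = 17
byte 9: 28 ⊕ 25 = 0d
byte 10: 59 ⊕ 21 = 78

[93, 225, 30, 56, 151, 37, 225, 133, 23, 13, 120]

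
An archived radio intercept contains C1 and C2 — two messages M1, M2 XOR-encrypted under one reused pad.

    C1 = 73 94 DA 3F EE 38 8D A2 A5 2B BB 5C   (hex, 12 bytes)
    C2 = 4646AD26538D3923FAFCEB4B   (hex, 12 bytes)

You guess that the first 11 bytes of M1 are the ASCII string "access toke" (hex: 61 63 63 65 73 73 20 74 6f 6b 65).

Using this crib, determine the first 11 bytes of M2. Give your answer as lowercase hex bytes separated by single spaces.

54 b1 14 7c ce c6 94 f5 30 bc 35

First, C1 ⊕ C2 = (M1 ⊕ K) ⊕ (M2 ⊕ K) = M1 ⊕ M2, so the key drops out. Then M2 = (M1 ⊕ M2) ⊕ M1 over the first 11 bytes.
byte 0: (73 XOR 46) XOR 61 = 35 XOR 61 = 54
byte 1: (94 XOR 46) XOR 63 = d2 XOR 63 = b1
byte 2: (da XOR ad) XOR 63 = 77 XOR 63 = 14
byte 3: (3f XOR 26) XOR 65 = 19 XOR 65 = 7c
byte 4: (ee XOR 53) XOR 73 = bd XOR 73 = ce
byte 5: (38 XOR 8d) XOR 73 = b5 XOR 73 = c6
byte 6: (8d XOR 39) XOR 20 = b4 XOR 20 = 94
byte 7: (a2 XOR 23) XOR 74 = 81 XOR 74 = f5
byte 8: (a5 XOR fa) XOR 6f = 5f XOR 6f = 30
byte 9: (2b XOR fc) XOR 6b = d7 XOR 6b = bc
byte 10: (bb XOR eb) XOR 65 = 50 XOR 65 = 35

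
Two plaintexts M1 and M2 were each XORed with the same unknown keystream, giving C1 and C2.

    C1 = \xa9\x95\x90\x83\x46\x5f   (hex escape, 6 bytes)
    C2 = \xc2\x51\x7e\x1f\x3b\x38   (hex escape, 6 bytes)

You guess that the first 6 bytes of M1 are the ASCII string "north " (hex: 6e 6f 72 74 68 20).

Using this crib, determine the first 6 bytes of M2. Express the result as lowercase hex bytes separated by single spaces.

05 ab 9c e8 15 47

First, C1 ⊕ C2 = (M1 ⊕ K) ⊕ (M2 ⊕ K) = M1 ⊕ M2, so the key drops out. Then M2 = (M1 ⊕ M2) ⊕ M1 over the first 6 bytes.
byte 0: (a9 xor c2) xor 6e = 6b xor 6e = 05
byte 1: (95 xor 51) xor 6f = c4 xor 6f = ab
byte 2: (90 xor 7e) xor 72 = ee xor 72 = 9c
byte 3: (83 xor 1f) xor 74 = 9c xor 74 = e8
byte 4: (46 xor 3b) xor 68 = 7d xor 68 = 15
byte 5: (5f xor 38) xor 20 = 67 xor 20 = 47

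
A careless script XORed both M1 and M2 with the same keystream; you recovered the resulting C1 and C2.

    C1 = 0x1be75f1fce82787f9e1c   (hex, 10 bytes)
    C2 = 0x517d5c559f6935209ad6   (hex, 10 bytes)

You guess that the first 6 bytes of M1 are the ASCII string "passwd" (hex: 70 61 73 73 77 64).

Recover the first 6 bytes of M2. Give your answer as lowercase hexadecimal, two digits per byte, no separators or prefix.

3afb7039268f

First, C1 ⊕ C2 = (M1 ⊕ K) ⊕ (M2 ⊕ K) = M1 ⊕ M2, so the key drops out. Then M2 = (M1 ⊕ M2) ⊕ M1 over the first 6 bytes.
byte 0: (1b ^ 51) ^ 70 = 4a ^ 70 = 3a
byte 1: (e7 ^ 7d) ^ 61 = 9a ^ 61 = fb
byte 2: (5f ^ 5c) ^ 73 = 03 ^ 73 = 70
byte 3: (1f ^ 55) ^ 73 = 4a ^ 73 = 39
byte 4: (ce ^ 9f) ^ 77 = 51 ^ 77 = 26
byte 5: (82 ^ 69) ^ 64 = eb ^ 64 = 8f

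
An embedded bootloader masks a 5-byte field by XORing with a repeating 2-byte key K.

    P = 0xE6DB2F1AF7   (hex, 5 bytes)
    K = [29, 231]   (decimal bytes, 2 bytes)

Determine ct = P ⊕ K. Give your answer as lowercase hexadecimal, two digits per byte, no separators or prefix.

fb3c32fdea

The 2-byte key repeats, so the effective keystream is 1d e7 1d e7 1d.
byte 0: 230 XOR  29 = 251
byte 1: 219 XOR 231 =  60
byte 2:  47 XOR  29 =  50
byte 3:  26 XOR 231 = 253
byte 4: 247 XOR  29 = 234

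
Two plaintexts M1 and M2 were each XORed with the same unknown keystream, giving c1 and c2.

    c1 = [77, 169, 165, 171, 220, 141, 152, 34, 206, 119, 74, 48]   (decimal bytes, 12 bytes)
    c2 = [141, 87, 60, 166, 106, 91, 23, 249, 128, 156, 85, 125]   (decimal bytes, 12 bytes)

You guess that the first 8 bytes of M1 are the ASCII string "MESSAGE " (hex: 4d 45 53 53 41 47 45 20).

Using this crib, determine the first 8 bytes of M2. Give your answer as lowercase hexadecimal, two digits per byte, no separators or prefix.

First, c1 ⊕ c2 = (M1 ⊕ K) ⊕ (M2 ⊕ K) = M1 ⊕ M2, so the key drops out. Then M2 = (M1 ⊕ M2) ⊕ M1 over the first 8 bytes.
byte 0: (4d xor 8d) xor 4d = c0 xor 4d = 8d
byte 1: (a9 xor 57) xor 45 = fe xor 45 = bb
byte 2: (a5 xor 3c) xor 53 = 99 xor 53 = ca
byte 3: (ab xor a6) xor 53 = 0d xor 53 = 5e
byte 4: (dc xor 6a) xor 41 = b6 xor 41 = f7
byte 5: (8d xor 5b) xor 47 = d6 xor 47 = 91
byte 6: (98 xor 17) xor 45 = 8f xor 45 = ca
byte 7: (22 xor f9) xor 20 = db xor 20 = fb

8dbbca5ef791cafb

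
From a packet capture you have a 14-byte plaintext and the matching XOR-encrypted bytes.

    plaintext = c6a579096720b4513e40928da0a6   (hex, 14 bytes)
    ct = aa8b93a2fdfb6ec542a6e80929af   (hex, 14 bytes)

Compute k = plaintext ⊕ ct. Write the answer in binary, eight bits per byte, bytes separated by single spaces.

Since ct = plaintext ⊕ k, XORing both sides with plaintext gives k = plaintext ⊕ ct.
11000110 XOR 10101010 = 01101100
10100101 XOR 10001011 = 00101110
01111001 XOR 10010011 = 11101010
00001001 XOR 10100010 = 10101011
01100111 XOR 11111101 = 10011010
00100000 XOR 11111011 = 11011011
10110100 XOR 01101110 = 11011010
01010001 XOR 11000101 = 10010100
00111110 XOR 01000010 = 01111100
01000000 XOR 10100110 = 11100110
10010010 XOR 11101000 = 01111010
10001101 XOR 00001001 = 10000100
10100000 XOR 00101001 = 10001001
10100110 XOR 10101111 = 00001001

01101100 00101110 11101010 10101011 10011010 11011011 11011010 10010100 01111100 11100110 01111010 10000100 10001001 00001001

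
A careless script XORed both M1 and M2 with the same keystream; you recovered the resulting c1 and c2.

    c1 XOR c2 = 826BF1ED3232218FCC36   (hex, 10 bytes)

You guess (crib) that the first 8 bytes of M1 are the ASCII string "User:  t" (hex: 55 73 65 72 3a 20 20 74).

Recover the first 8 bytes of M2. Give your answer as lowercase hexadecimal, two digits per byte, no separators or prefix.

Since c1 ⊕ c2 = M1 ⊕ M2, XORing with the guessed M1 bytes yields the corresponding M2 bytes: M2 = (c1 ⊕ c2) ⊕ M1.
82 ⊕ 55 = d7
6b ⊕ 73 = 18
f1 ⊕ 65 = 94
ed ⊕ 72 = 9f
32 ⊕ 3a = 08
32 ⊕ 20 = 12
21 ⊕ 20 = 01
8f ⊕ 74 = fb

d718949f081201fb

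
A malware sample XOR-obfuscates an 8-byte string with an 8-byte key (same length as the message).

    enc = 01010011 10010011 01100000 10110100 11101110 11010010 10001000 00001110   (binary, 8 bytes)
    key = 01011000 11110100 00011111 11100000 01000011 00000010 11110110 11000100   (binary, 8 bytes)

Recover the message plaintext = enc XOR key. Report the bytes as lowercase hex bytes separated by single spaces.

0b 67 7f 54 ad d0 7e ca

53 ⊕ 58 = 0b
93 ⊕ f4 = 67
60 ⊕ 1f = 7f
b4 ⊕ e0 = 54
ee ⊕ 43 = ad
d2 ⊕ 02 = d0
88 ⊕ f6 = 7e
0e ⊕ c4 = ca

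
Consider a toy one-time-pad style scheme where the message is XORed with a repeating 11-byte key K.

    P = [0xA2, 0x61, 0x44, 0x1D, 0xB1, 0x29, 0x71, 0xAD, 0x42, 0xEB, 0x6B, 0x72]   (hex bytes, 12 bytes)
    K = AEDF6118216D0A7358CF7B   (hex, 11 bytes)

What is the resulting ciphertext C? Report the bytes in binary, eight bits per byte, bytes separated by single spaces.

The 11-byte key repeats, so the effective keystream is ae df 61 18 21 6d 0a 73 58 cf 7b ae.
byte 0: a2 ^ ae = 0c
byte 1: 61 ^ df = be
byte 2: 44 ^ 61 = 25
byte 3: 1d ^ 18 = 05
byte 4: b1 ^ 21 = 90
byte 5: 29 ^ 6d = 44
byte 6: 71 ^ 0a = 7b
byte 7: ad ^ 73 = de
byte 8: 42 ^ 58 = 1a
byte 9: eb ^ cf = 24
byte 10: 6b ^ 7b = 10
byte 11: 72 ^ ae = dc

00001100 10111110 00100101 00000101 10010000 01000100 01111011 11011110 00011010 00100100 00010000 11011100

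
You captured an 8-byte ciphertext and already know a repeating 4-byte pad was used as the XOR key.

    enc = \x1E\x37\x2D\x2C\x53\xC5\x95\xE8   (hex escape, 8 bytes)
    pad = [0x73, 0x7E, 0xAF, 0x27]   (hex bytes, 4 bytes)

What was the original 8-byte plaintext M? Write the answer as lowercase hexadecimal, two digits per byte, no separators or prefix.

The 4-byte key repeats, so the effective keystream is 73 7e af 27 73 7e af 27.
byte 0: 1e xor 73 = 6d
byte 1: 37 xor 7e = 49
byte 2: 2d xor af = 82
byte 3: 2c xor 27 = 0b
byte 4: 53 xor 73 = 20
byte 5: c5 xor 7e = bb
byte 6: 95 xor af = 3a
byte 7: e8 xor 27 = cf

6d49820b20bb3acf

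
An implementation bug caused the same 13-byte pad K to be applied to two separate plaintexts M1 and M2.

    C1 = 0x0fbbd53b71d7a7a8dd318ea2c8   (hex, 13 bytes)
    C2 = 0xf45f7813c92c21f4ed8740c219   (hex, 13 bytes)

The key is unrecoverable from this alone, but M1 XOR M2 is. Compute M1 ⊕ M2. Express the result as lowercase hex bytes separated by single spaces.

C1 ⊕ C2 = (M1 ⊕ K) ⊕ (M2 ⊕ K) = M1 ⊕ M2 — the shared key cancels under XOR.
byte 0: 00001111 ⊕ 11110100 = 11111011
byte 1: 10111011 ⊕ 01011111 = 11100100
byte 2: 11010101 ⊕ 01111000 = 10101101
byte 3: 00111011 ⊕ 00010011 = 00101000
byte 4: 01110001 ⊕ 11001001 = 10111000
byte 5: 11010111 ⊕ 00101100 = 11111011
byte 6: 10100111 ⊕ 00100001 = 10000110
byte 7: 10101000 ⊕ 11110100 = 01011100
byte 8: 11011101 ⊕ 11101101 = 00110000
byte 9: 00110001 ⊕ 10000111 = 10110110
byte 10: 10001110 ⊕ 01000000 = 11001110
byte 11: 10100010 ⊕ 11000010 = 01100000
byte 12: 11001000 ⊕ 00011001 = 11010001

fb e4 ad 28 b8 fb 86 5c 30 b6 ce 60 d1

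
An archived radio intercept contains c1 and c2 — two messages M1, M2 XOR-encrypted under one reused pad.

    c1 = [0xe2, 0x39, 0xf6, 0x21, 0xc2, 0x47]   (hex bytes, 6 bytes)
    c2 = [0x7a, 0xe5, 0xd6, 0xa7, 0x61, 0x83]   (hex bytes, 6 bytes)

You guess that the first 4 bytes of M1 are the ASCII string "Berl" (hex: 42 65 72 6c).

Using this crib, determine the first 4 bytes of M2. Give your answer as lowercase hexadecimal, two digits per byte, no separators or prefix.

dab952ea

First, c1 ⊕ c2 = (M1 ⊕ K) ⊕ (M2 ⊕ K) = M1 ⊕ M2, so the key drops out. Then M2 = (M1 ⊕ M2) ⊕ M1 over the first 4 bytes.
byte 0: (e2 xor 7a) xor 42 = 98 xor 42 = da
byte 1: (39 xor e5) xor 65 = dc xor 65 = b9
byte 2: (f6 xor d6) xor 72 = 20 xor 72 = 52
byte 3: (21 xor a7) xor 6c = 86 xor 6c = ea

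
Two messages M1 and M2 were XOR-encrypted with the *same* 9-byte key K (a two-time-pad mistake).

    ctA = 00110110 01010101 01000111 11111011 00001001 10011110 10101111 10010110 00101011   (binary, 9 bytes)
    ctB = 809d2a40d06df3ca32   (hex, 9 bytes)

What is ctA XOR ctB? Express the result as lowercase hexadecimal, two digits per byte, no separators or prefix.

b6c86dbbd9f35c5c19

ctA ⊕ ctB = (M1 ⊕ K) ⊕ (M2 ⊕ K) = M1 ⊕ M2 — the shared key cancels under XOR.
byte 0: 36 xor 80 = b6
byte 1: 55 xor 9d = c8
byte 2: 47 xor 2a = 6d
byte 3: fb xor 40 = bb
byte 4: 09 xor d0 = d9
byte 5: 9e xor 6d = f3
byte 6: af xor f3 = 5c
byte 7: 96 xor ca = 5c
byte 8: 2b xor 32 = 19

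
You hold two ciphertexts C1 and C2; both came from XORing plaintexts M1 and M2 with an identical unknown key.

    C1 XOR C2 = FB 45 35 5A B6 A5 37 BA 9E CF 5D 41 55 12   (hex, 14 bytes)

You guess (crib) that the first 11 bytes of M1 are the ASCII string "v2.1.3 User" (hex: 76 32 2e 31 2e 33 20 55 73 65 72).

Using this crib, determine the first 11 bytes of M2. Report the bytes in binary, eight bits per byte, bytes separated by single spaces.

Since C1 ⊕ C2 = M1 ⊕ M2, XORing with the guessed M1 bytes yields the corresponding M2 bytes: M2 = (C1 ⊕ C2) ⊕ M1.
11111011 ^ 01110110 = 10001101
01000101 ^ 00110010 = 01110111
00110101 ^ 00101110 = 00011011
01011010 ^ 00110001 = 01101011
10110110 ^ 00101110 = 10011000
10100101 ^ 00110011 = 10010110
00110111 ^ 00100000 = 00010111
10111010 ^ 01010101 = 11101111
10011110 ^ 01110011 = 11101101
11001111 ^ 01100101 = 10101010
01011101 ^ 01110010 = 00101111

10001101 01110111 00011011 01101011 10011000 10010110 00010111 11101111 11101101 10101010 00101111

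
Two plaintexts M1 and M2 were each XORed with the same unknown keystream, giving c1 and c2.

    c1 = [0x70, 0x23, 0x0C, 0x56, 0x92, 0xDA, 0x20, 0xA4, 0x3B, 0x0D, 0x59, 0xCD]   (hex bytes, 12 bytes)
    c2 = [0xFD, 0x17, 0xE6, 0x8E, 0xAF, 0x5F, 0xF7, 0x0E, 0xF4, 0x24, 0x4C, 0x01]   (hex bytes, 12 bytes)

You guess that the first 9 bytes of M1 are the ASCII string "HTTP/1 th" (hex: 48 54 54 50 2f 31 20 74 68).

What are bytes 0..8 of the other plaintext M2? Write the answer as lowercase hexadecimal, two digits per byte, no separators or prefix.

c560be8812b4f7dea7

First, c1 ⊕ c2 = (M1 ⊕ K) ⊕ (M2 ⊕ K) = M1 ⊕ M2, so the key drops out. Then M2 = (M1 ⊕ M2) ⊕ M1 over the first 9 bytes.
byte 0: (70 ^ fd) ^ 48 = 8d ^ 48 = c5
byte 1: (23 ^ 17) ^ 54 = 34 ^ 54 = 60
byte 2: (0c ^ e6) ^ 54 = ea ^ 54 = be
byte 3: (56 ^ 8e) ^ 50 = d8 ^ 50 = 88
byte 4: (92 ^ af) ^ 2f = 3d ^ 2f = 12
byte 5: (da ^ 5f) ^ 31 = 85 ^ 31 = b4
byte 6: (20 ^ f7) ^ 20 = d7 ^ 20 = f7
byte 7: (a4 ^ 0e) ^ 74 = aa ^ 74 = de
byte 8: (3b ^ f4) ^ 68 = cf ^ 68 = a7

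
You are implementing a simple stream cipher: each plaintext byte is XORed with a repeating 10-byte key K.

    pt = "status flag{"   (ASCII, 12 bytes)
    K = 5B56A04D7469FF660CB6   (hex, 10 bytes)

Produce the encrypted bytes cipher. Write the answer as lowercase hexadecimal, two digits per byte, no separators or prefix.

The 10-byte key repeats, so the effective keystream is 5b 56 a0 4d 74 69 ff 66 0c b6 5b 56.
byte 0: 73 ⊕ 5b = 28
byte 1: 74 ⊕ 56 = 22
byte 2: 61 ⊕ a0 = c1
byte 3: 74 ⊕ 4d = 39
byte 4: 75 ⊕ 74 = 01
byte 5: 73 ⊕ 69 = 1a
byte 6: 20 ⊕ ff = df
byte 7: 66 ⊕ 66 = 00
byte 8: 6c ⊕ 0c = 60
byte 9: 61 ⊕ b6 = d7
byte 10: 67 ⊕ 5b = 3c
byte 11: 7b ⊕ 56 = 2d

2822c139011adf0060d73c2d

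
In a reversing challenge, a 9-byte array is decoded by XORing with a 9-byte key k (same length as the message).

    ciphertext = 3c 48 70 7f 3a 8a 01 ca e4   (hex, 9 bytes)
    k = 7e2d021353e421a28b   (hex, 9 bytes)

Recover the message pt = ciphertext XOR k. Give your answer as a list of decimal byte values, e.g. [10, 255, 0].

XOR is its own inverse, so applying the key byte-wise gives the result directly.
 60 ^ 126 =  66
 72 ^  45 = 101
112 ^   2 = 114
127 ^  19 = 108
 58 ^  83 = 105
138 ^ 228 = 110
  1 ^  33 =  32
202 ^ 162 = 104
228 ^ 139 = 111

[66, 101, 114, 108, 105, 110, 32, 104, 111]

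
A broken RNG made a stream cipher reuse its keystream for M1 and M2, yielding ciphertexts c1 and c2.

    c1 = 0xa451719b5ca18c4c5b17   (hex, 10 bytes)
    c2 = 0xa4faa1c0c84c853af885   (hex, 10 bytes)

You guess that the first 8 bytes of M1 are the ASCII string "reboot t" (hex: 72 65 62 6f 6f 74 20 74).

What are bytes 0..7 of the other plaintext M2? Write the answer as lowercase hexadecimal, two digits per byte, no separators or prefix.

72ceb234fb992902

First, c1 ⊕ c2 = (M1 ⊕ K) ⊕ (M2 ⊕ K) = M1 ⊕ M2, so the key drops out. Then M2 = (M1 ⊕ M2) ⊕ M1 over the first 8 bytes.
byte 0: (a4 ⊕ a4) ⊕ 72 = 00 ⊕ 72 = 72
byte 1: (51 ⊕ fa) ⊕ 65 = ab ⊕ 65 = ce
byte 2: (71 ⊕ a1) ⊕ 62 = d0 ⊕ 62 = b2
byte 3: (9b ⊕ c0) ⊕ 6f = 5b ⊕ 6f = 34
byte 4: (5c ⊕ c8) ⊕ 6f = 94 ⊕ 6f = fb
byte 5: (a1 ⊕ 4c) ⊕ 74 = ed ⊕ 74 = 99
byte 6: (8c ⊕ 85) ⊕ 20 = 09 ⊕ 20 = 29
byte 7: (4c ⊕ 3a) ⊕ 74 = 76 ⊕ 74 = 02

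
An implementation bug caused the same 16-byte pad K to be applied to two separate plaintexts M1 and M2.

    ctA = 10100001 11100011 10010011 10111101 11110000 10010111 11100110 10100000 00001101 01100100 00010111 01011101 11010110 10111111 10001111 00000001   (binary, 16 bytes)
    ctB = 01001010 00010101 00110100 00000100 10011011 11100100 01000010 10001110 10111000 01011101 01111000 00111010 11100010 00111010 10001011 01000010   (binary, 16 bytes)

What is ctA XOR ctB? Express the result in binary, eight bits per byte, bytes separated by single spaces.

11101011 11110110 10100111 10111001 01101011 01110011 10100100 00101110 10110101 00111001 01101111 01100111 00110100 10000101 00000100 01000011

ctA ⊕ ctB = (M1 ⊕ K) ⊕ (M2 ⊕ K) = M1 ⊕ M2 — the shared key cancels under XOR.
byte 0: a1 ⊕ 4a = eb
byte 1: e3 ⊕ 15 = f6
byte 2: 93 ⊕ 34 = a7
byte 3: bd ⊕ 04 = b9
byte 4: f0 ⊕ 9b = 6b
byte 5: 97 ⊕ e4 = 73
byte 6: e6 ⊕ 42 = a4
byte 7: a0 ⊕ 8e = 2e
byte 8: 0d ⊕ b8 = b5
byte 9: 64 ⊕ 5d = 39
byte 10: 17 ⊕ 78 = 6f
byte 11: 5d ⊕ 3a = 67
byte 12: d6 ⊕ e2 = 34
byte 13: bf ⊕ 3a = 85
byte 14: 8f ⊕ 8b = 04
byte 15: 01 ⊕ 42 = 43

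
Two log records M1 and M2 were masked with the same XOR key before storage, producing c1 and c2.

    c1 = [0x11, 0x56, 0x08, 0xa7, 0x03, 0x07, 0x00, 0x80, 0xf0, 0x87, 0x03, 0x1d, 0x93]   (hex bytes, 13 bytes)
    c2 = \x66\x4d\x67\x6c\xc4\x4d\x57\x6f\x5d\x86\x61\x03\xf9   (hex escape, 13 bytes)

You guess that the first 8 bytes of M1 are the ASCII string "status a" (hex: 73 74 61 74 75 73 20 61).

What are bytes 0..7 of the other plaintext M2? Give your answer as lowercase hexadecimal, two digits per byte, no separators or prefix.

First, c1 ⊕ c2 = (M1 ⊕ K) ⊕ (M2 ⊕ K) = M1 ⊕ M2, so the key drops out. Then M2 = (M1 ⊕ M2) ⊕ M1 over the first 8 bytes.
byte 0: (11 ⊕ 66) ⊕ 73 = 77 ⊕ 73 = 04
byte 1: (56 ⊕ 4d) ⊕ 74 = 1b ⊕ 74 = 6f
byte 2: (08 ⊕ 67) ⊕ 61 = 6f ⊕ 61 = 0e
byte 3: (a7 ⊕ 6c) ⊕ 74 = cb ⊕ 74 = bf
byte 4: (03 ⊕ c4) ⊕ 75 = c7 ⊕ 75 = b2
byte 5: (07 ⊕ 4d) ⊕ 73 = 4a ⊕ 73 = 39
byte 6: (00 ⊕ 57) ⊕ 20 = 57 ⊕ 20 = 77
byte 7: (80 ⊕ 6f) ⊕ 61 = ef ⊕ 61 = 8e

046f0ebfb239778e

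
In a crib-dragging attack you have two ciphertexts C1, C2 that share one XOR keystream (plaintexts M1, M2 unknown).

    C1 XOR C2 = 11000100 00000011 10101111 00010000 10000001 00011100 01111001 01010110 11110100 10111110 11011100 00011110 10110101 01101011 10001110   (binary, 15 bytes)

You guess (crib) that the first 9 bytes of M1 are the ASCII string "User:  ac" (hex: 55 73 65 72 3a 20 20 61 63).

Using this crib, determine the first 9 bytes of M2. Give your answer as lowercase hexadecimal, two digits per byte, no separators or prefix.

Since C1 ⊕ C2 = M1 ⊕ M2, XORing with the guessed M1 bytes yields the corresponding M2 bytes: M2 = (C1 ⊕ C2) ⊕ M1.
c4 XOR 55 = 91
03 XOR 73 = 70
af XOR 65 = ca
10 XOR 72 = 62
81 XOR 3a = bb
1c XOR 20 = 3c
79 XOR 20 = 59
56 XOR 61 = 37
f4 XOR 63 = 97

9170ca62bb3c593797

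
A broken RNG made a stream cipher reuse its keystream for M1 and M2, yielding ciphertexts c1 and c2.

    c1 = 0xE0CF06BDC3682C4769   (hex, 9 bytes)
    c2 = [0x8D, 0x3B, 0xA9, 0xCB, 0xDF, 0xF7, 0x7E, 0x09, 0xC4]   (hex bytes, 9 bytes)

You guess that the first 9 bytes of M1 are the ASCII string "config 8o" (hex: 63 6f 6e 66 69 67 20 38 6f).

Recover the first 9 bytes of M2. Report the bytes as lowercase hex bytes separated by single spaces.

0e 9b c1 10 75 f8 72 76 c2

First, c1 ⊕ c2 = (M1 ⊕ K) ⊕ (M2 ⊕ K) = M1 ⊕ M2, so the key drops out. Then M2 = (M1 ⊕ M2) ⊕ M1 over the first 9 bytes.
byte 0: (e0 ⊕ 8d) ⊕ 63 = 6d ⊕ 63 = 0e
byte 1: (cf ⊕ 3b) ⊕ 6f = f4 ⊕ 6f = 9b
byte 2: (06 ⊕ a9) ⊕ 6e = af ⊕ 6e = c1
byte 3: (bd ⊕ cb) ⊕ 66 = 76 ⊕ 66 = 10
byte 4: (c3 ⊕ df) ⊕ 69 = 1c ⊕ 69 = 75
byte 5: (68 ⊕ f7) ⊕ 67 = 9f ⊕ 67 = f8
byte 6: (2c ⊕ 7e) ⊕ 20 = 52 ⊕ 20 = 72
byte 7: (47 ⊕ 09) ⊕ 38 = 4e ⊕ 38 = 76
byte 8: (69 ⊕ c4) ⊕ 6f = ad ⊕ 6f = c2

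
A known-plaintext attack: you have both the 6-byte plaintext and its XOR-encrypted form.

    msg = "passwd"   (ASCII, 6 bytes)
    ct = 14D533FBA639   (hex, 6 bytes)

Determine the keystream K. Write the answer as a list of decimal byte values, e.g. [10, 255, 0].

Since ct = msg ⊕ K, XORing both sides with msg gives K = msg ⊕ ct.
112 xor  20 = 100
 97 xor 213 = 180
115 xor  51 =  64
115 xor 251 = 136
119 xor 166 = 209
100 xor  57 =  93

[100, 180, 64, 136, 209, 93]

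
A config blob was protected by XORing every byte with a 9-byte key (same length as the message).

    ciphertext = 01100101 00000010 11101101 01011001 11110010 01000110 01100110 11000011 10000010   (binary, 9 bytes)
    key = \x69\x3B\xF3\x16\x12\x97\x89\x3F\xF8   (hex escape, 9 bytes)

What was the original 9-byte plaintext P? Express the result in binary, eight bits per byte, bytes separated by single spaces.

00001100 00111001 00011110 01001111 11100000 11010001 11101111 11111100 01111010

XOR is its own inverse, so applying the key byte-wise gives the result directly.
byte 0: 65 xor 69 = 0c
byte 1: 02 xor 3b = 39
byte 2: ed xor f3 = 1e
byte 3: 59 xor 16 = 4f
byte 4: f2 xor 12 = e0
byte 5: 46 xor 97 = d1
byte 6: 66 xor 89 = ef
byte 7: c3 xor 3f = fc
byte 8: 82 xor f8 = 7a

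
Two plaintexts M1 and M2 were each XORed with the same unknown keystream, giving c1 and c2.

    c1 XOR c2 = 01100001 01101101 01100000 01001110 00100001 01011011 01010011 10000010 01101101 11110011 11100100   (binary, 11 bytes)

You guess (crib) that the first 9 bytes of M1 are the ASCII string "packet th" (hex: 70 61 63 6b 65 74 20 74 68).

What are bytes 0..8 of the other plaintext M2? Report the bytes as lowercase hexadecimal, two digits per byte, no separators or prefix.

Since c1 ⊕ c2 = M1 ⊕ M2, XORing with the guessed M1 bytes yields the corresponding M2 bytes: M2 = (c1 ⊕ c2) ⊕ M1.
byte 0: 01100001 XOR 01110000 = 00010001
byte 1: 01101101 XOR 01100001 = 00001100
byte 2: 01100000 XOR 01100011 = 00000011
byte 3: 01001110 XOR 01101011 = 00100101
byte 4: 00100001 XOR 01100101 = 01000100
byte 5: 01011011 XOR 01110100 = 00101111
byte 6: 01010011 XOR 00100000 = 01110011
byte 7: 10000010 XOR 01110100 = 11110110
byte 8: 01101101 XOR 01101000 = 00000101

110c0325442f73f605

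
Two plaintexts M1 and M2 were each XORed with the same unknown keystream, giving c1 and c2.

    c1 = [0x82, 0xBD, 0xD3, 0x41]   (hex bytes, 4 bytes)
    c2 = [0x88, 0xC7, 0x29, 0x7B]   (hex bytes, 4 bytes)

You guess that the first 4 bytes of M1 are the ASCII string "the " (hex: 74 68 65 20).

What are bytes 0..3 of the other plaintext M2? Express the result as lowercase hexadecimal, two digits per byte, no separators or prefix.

7e129f1a

First, c1 ⊕ c2 = (M1 ⊕ K) ⊕ (M2 ⊕ K) = M1 ⊕ M2, so the key drops out. Then M2 = (M1 ⊕ M2) ⊕ M1 over the first 4 bytes.
byte 0: (82 XOR 88) XOR 74 = 0a XOR 74 = 7e
byte 1: (bd XOR c7) XOR 68 = 7a XOR 68 = 12
byte 2: (d3 XOR 29) XOR 65 = fa XOR 65 = 9f
byte 3: (41 XOR 7b) XOR 20 = 3a XOR 20 = 1a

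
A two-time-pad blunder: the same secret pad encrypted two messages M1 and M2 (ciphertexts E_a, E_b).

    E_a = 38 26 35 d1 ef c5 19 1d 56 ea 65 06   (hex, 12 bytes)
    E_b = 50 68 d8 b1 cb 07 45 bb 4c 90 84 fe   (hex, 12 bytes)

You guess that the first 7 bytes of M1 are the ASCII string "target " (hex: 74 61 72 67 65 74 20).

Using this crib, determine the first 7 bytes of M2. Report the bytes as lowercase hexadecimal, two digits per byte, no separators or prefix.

First, E_a ⊕ E_b = (M1 ⊕ K) ⊕ (M2 ⊕ K) = M1 ⊕ M2, so the key drops out. Then M2 = (M1 ⊕ M2) ⊕ M1 over the first 7 bytes.
byte 0: (38 ^ 50) ^ 74 = 68 ^ 74 = 1c
byte 1: (26 ^ 68) ^ 61 = 4e ^ 61 = 2f
byte 2: (35 ^ d8) ^ 72 = ed ^ 72 = 9f
byte 3: (d1 ^ b1) ^ 67 = 60 ^ 67 = 07
byte 4: (ef ^ cb) ^ 65 = 24 ^ 65 = 41
byte 5: (c5 ^ 07) ^ 74 = c2 ^ 74 = b6
byte 6: (19 ^ 45) ^ 20 = 5c ^ 20 = 7c

1c2f9f0741b67c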